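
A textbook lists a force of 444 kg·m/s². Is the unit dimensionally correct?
Yes

force has SI base units: kg * m / s^2
kg·m/s² reduces to the same SI base units, so it is a valid unit for force.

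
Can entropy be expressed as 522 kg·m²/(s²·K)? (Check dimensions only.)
Yes

entropy has SI base units: kg * m^2 / (s^2 * K)
kg·m²/(s²·K) reduces to the same SI base units, so it is a valid unit for entropy.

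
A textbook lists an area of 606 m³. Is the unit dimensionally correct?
No

area has SI base units: m^2
m³ does NOT reduce to m^2; a valid unit for area would be e.g. m².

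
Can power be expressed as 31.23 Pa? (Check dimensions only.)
No

power has SI base units: kg * m^2 / s^3
Pa does NOT reduce to kg * m^2 / s^3; a valid unit for power would be e.g. W.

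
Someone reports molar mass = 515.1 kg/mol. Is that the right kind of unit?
Yes

molar mass has SI base units: kg / mol
kg/mol reduces to the same SI base units, so it is a valid unit for molar mass.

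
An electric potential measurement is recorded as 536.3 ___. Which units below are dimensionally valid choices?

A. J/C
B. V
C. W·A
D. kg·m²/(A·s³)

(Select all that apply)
A, B, D

electric potential has SI base units: kg * m^2 / (A * s^3)

Checking each option against kg * m^2 / (A * s^3):
  A. J/C: ✓ matches
  B. V: ✓ matches
  C. W·A: ✗ does not match
  D. kg·m²/(A·s³): ✓ matches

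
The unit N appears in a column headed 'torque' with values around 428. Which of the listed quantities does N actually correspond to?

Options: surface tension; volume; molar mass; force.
force

torque should have units dimensionally equivalent to kg * m^2 / s^2 (e.g. N·m).
The given unit 'N' reduces to kg * m / s^2. Of the listed options, that is the dimensionality of force.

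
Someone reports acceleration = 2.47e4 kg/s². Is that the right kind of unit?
No

acceleration has SI base units: m / s^2
kg/s² does NOT reduce to m / s^2; a valid unit for acceleration would be e.g. m/s².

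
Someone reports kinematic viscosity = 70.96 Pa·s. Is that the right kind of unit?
No

kinematic viscosity has SI base units: m^2 / s
Pa·s does NOT reduce to m^2 / s; a valid unit for kinematic viscosity would be e.g. m²/s.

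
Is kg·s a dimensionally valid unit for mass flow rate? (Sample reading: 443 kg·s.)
No

mass flow rate has SI base units: kg / s
kg·s does NOT reduce to kg / s; a valid unit for mass flow rate would be e.g. kg/s.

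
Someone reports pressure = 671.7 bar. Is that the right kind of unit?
Yes

pressure has SI base units: kg / (m * s^2)
bar reduces to the same SI base units, so it is a valid unit for pressure.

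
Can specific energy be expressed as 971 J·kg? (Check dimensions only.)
No

specific energy has SI base units: m^2 / s^2
J·kg does NOT reduce to m^2 / s^2; a valid unit for specific energy would be e.g. J/kg.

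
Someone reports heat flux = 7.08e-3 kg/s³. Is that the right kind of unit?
Yes

heat flux has SI base units: kg / s^3
kg/s³ reduces to the same SI base units, so it is a valid unit for heat flux.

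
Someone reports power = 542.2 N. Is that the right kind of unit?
No

power has SI base units: kg * m^2 / s^3
N does NOT reduce to kg * m^2 / s^3; a valid unit for power would be e.g. W.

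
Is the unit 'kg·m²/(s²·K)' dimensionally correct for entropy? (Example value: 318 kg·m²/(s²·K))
Yes

entropy has SI base units: kg * m^2 / (s^2 * K)
kg·m²/(s²·K) reduces to the same SI base units, so it is a valid unit for entropy.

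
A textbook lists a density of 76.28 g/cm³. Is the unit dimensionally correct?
Yes

density has SI base units: kg / m^3
g/cm³ reduces to the same SI base units, so it is a valid unit for density.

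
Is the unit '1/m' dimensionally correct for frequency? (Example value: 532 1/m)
No

frequency has SI base units: 1 / s
1/m does NOT reduce to 1 / s; a valid unit for frequency would be e.g. Hz.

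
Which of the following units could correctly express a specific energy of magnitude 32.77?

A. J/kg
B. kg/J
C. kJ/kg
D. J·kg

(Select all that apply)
A, C

specific energy has SI base units: m^2 / s^2

Checking each option against m^2 / s^2:
  A. J/kg: ✓ matches
  B. kg/J: ✗ does not match
  C. kJ/kg: ✓ matches
  D. J·kg: ✗ does not match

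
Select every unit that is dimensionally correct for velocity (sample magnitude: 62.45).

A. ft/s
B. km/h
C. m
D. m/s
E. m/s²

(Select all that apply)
A, B, D

velocity has SI base units: m / s

Checking each option against m / s:
  A. ft/s: ✓ matches
  B. km/h: ✓ matches
  C. m: ✗ does not match
  D. m/s: ✓ matches
  E. m/s²: ✗ does not match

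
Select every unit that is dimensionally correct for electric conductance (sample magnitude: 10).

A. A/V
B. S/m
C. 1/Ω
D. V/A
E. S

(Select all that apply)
A, C, E

electric conductance has SI base units: A^2 * s^3 / (kg * m^2)

Checking each option against A^2 * s^3 / (kg * m^2):
  A. A/V: ✓ matches
  B. S/m: ✗ does not match
  C. 1/Ω: ✓ matches
  D. V/A: ✗ does not match
  E. S: ✓ matches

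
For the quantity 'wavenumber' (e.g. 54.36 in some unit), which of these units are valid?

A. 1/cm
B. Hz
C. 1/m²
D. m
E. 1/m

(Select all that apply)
A, E

wavenumber has SI base units: 1 / m

Checking each option against 1 / m:
  A. 1/cm: ✓ matches
  B. Hz: ✗ does not match
  C. 1/m²: ✗ does not match
  D. m: ✗ does not match
  E. 1/m: ✓ matches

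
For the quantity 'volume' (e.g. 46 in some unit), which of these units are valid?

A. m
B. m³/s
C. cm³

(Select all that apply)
C

volume has SI base units: m^3

Checking each option against m^3:
  A. m: ✗ does not match
  B. m³/s: ✗ does not match
  C. cm³: ✓ matches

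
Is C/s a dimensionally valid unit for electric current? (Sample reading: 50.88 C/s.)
Yes

electric current has SI base units: A
C/s reduces to the same SI base units, so it is a valid unit for electric current.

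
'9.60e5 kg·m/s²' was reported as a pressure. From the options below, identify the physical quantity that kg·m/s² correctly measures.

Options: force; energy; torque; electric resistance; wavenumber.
force

pressure should have units dimensionally equivalent to kg / (m * s^2) (e.g. Pa).
The given unit 'kg·m/s²' reduces to kg * m / s^2. Of the listed options, that is the dimensionality of force.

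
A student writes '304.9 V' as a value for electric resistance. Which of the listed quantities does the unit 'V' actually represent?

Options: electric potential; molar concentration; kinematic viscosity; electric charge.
electric potential

electric resistance should have units dimensionally equivalent to kg * m^2 / (A^2 * s^3) (e.g. Ω).
The given unit 'V' reduces to kg * m^2 / (A * s^3). Of the listed options, that is the dimensionality of electric potential.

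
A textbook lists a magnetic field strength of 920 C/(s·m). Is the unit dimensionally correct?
Yes

magnetic field strength has SI base units: A / m
C/(s·m) reduces to the same SI base units, so it is a valid unit for magnetic field strength.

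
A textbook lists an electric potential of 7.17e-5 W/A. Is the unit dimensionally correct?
Yes

electric potential has SI base units: kg * m^2 / (A * s^3)
W/A reduces to the same SI base units, so it is a valid unit for electric potential.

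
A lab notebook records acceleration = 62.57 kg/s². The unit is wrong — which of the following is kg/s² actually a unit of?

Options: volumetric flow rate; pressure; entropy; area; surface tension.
surface tension

acceleration should have units dimensionally equivalent to m / s^2 (e.g. m/s²).
The given unit 'kg/s²' reduces to kg / s^2. Of the listed options, that is the dimensionality of surface tension.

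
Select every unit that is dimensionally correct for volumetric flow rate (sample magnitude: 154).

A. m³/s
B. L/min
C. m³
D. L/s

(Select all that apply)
A, B, D

volumetric flow rate has SI base units: m^3 / s

Checking each option against m^3 / s:
  A. m³/s: ✓ matches
  B. L/min: ✓ matches
  C. m³: ✗ does not match
  D. L/s: ✓ matches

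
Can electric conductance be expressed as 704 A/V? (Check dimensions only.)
Yes

electric conductance has SI base units: A^2 * s^3 / (kg * m^2)
A/V reduces to the same SI base units, so it is a valid unit for electric conductance.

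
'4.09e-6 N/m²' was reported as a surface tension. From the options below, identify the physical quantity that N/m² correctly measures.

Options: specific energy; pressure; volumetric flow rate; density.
pressure

surface tension should have units dimensionally equivalent to kg / s^2 (e.g. N/m).
The given unit 'N/m²' reduces to kg / (m * s^2). Of the listed options, that is the dimensionality of pressure.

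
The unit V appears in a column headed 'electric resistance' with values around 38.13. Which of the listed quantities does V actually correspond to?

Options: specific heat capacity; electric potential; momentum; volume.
electric potential

electric resistance should have units dimensionally equivalent to kg * m^2 / (A^2 * s^3) (e.g. Ω).
The given unit 'V' reduces to kg * m^2 / (A * s^3). Of the listed options, that is the dimensionality of electric potential.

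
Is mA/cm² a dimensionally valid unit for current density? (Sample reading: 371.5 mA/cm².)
Yes

current density has SI base units: A / m^2
mA/cm² reduces to the same SI base units, so it is a valid unit for current density.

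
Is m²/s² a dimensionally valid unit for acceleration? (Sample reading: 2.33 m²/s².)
No

acceleration has SI base units: m / s^2
m²/s² does NOT reduce to m / s^2; a valid unit for acceleration would be e.g. m/s².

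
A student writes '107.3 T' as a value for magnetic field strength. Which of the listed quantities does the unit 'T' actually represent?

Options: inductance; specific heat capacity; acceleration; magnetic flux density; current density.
magnetic flux density

magnetic field strength should have units dimensionally equivalent to A / m (e.g. A/m).
The given unit 'T' reduces to kg / (A * s^2). Of the listed options, that is the dimensionality of magnetic flux density.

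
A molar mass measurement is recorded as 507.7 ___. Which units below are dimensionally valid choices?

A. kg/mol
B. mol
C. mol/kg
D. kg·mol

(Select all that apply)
A

molar mass has SI base units: kg / mol

Checking each option against kg / mol:
  A. kg/mol: ✓ matches
  B. mol: ✗ does not match
  C. mol/kg: ✗ does not match
  D. kg·mol: ✗ does not match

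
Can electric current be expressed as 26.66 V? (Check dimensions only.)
No

electric current has SI base units: A
V does NOT reduce to A; a valid unit for electric current would be e.g. A.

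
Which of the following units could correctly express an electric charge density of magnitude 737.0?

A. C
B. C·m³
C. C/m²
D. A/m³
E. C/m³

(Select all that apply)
E

electric charge density has SI base units: A * s / m^3

Checking each option against A * s / m^3:
  A. C: ✗ does not match
  B. C·m³: ✗ does not match
  C. C/m²: ✗ does not match
  D. A/m³: ✗ does not match
  E. C/m³: ✓ matches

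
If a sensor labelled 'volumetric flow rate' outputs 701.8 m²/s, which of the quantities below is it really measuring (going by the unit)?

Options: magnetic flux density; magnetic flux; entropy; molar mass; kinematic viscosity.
kinematic viscosity

volumetric flow rate should have units dimensionally equivalent to m^3 / s (e.g. m³/s).
The given unit 'm²/s' reduces to m^2 / s. Of the listed options, that is the dimensionality of kinematic viscosity.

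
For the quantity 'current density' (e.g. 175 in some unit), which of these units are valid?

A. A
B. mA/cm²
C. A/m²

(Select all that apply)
B, C

current density has SI base units: A / m^2

Checking each option against A / m^2:
  A. A: ✗ does not match
  B. mA/cm²: ✓ matches
  C. A/m²: ✓ matches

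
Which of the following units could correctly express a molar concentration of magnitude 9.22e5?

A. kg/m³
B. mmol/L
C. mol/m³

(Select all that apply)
B, C

molar concentration has SI base units: mol / m^3

Checking each option against mol / m^3:
  A. kg/m³: ✗ does not match
  B. mmol/L: ✓ matches
  C. mol/m³: ✓ matches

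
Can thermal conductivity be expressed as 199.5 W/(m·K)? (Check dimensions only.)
Yes

thermal conductivity has SI base units: kg * m / (s^3 * K)
W/(m·K) reduces to the same SI base units, so it is a valid unit for thermal conductivity.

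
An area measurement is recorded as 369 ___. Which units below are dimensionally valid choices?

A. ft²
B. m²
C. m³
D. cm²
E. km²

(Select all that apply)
A, B, D, E

area has SI base units: m^2

Checking each option against m^2:
  A. ft²: ✓ matches
  B. m²: ✓ matches
  C. m³: ✗ does not match
  D. cm²: ✓ matches
  E. km²: ✓ matches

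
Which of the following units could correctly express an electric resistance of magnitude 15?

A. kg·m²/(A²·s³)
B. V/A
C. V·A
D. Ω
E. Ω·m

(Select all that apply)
A, B, D

electric resistance has SI base units: kg * m^2 / (A^2 * s^3)

Checking each option against kg * m^2 / (A^2 * s^3):
  A. kg·m²/(A²·s³): ✓ matches
  B. V/A: ✓ matches
  C. V·A: ✗ does not match
  D. Ω: ✓ matches
  E. Ω·m: ✗ does not match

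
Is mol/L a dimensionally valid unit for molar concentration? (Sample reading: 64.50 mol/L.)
Yes

molar concentration has SI base units: mol / m^3
mol/L reduces to the same SI base units, so it is a valid unit for molar concentration.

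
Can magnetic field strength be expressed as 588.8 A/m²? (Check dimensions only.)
No

magnetic field strength has SI base units: A / m
A/m² does NOT reduce to A / m; a valid unit for magnetic field strength would be e.g. A/m.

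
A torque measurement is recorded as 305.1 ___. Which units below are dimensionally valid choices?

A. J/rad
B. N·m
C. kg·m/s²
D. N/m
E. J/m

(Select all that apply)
A, B

torque has SI base units: kg * m^2 / s^2

Checking each option against kg * m^2 / s^2:
  A. J/rad: ✓ matches
  B. N·m: ✓ matches
  C. kg·m/s²: ✗ does not match
  D. N/m: ✗ does not match
  E. J/m: ✗ does not match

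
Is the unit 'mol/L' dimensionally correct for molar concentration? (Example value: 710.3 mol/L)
Yes

molar concentration has SI base units: mol / m^3
mol/L reduces to the same SI base units, so it is a valid unit for molar concentration.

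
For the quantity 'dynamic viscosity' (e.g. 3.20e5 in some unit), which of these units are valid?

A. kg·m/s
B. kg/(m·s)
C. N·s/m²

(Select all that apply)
B, C

dynamic viscosity has SI base units: kg / (m * s)

Checking each option against kg / (m * s):
  A. kg·m/s: ✗ does not match
  B. kg/(m·s): ✓ matches
  C. N·s/m²: ✓ matches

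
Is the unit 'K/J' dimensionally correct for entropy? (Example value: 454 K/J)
No

entropy has SI base units: kg * m^2 / (s^2 * K)
K/J does NOT reduce to kg * m^2 / (s^2 * K); a valid unit for entropy would be e.g. J/K.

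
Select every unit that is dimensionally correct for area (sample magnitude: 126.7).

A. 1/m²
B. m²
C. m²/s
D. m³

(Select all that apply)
B

area has SI base units: m^2

Checking each option against m^2:
  A. 1/m²: ✗ does not match
  B. m²: ✓ matches
  C. m²/s: ✗ does not match
  D. m³: ✗ does not match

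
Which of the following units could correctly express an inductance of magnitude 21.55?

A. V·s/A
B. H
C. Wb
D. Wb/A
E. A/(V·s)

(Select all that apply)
A, B, D

inductance has SI base units: kg * m^2 / (A^2 * s^2)

Checking each option against kg * m^2 / (A^2 * s^2):
  A. V·s/A: ✓ matches
  B. H: ✓ matches
  C. Wb: ✗ does not match
  D. Wb/A: ✓ matches
  E. A/(V·s): ✗ does not match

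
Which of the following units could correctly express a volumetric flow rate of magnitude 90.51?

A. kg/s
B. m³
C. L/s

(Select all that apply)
C

volumetric flow rate has SI base units: m^3 / s

Checking each option against m^3 / s:
  A. kg/s: ✗ does not match
  B. m³: ✗ does not match
  C. L/s: ✓ matches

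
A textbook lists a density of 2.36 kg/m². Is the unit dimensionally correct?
No

density has SI base units: kg / m^3
kg/m² does NOT reduce to kg / m^3; a valid unit for density would be e.g. kg/m³.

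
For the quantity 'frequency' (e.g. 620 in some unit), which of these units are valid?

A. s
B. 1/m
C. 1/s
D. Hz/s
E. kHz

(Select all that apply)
C, E

frequency has SI base units: 1 / s

Checking each option against 1 / s:
  A. s: ✗ does not match
  B. 1/m: ✗ does not match
  C. 1/s: ✓ matches
  D. Hz/s: ✗ does not match
  E. kHz: ✓ matches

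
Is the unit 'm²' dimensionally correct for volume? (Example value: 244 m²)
No

volume has SI base units: m^3
m² does NOT reduce to m^3; a valid unit for volume would be e.g. m³.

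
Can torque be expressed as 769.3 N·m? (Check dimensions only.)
Yes

torque has SI base units: kg * m^2 / s^2
N·m reduces to the same SI base units, so it is a valid unit for torque.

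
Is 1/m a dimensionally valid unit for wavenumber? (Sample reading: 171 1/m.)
Yes

wavenumber has SI base units: 1 / m
1/m reduces to the same SI base units, so it is a valid unit for wavenumber.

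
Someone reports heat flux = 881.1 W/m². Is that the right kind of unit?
Yes

heat flux has SI base units: kg / s^3
W/m² reduces to the same SI base units, so it is a valid unit for heat flux.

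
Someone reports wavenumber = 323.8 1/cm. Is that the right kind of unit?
Yes

wavenumber has SI base units: 1 / m
1/cm reduces to the same SI base units, so it is a valid unit for wavenumber.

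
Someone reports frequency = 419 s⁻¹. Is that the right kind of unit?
Yes

frequency has SI base units: 1 / s
s⁻¹ reduces to the same SI base units, so it is a valid unit for frequency.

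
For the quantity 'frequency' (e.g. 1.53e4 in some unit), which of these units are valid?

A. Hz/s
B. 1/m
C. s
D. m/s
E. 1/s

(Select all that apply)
E

frequency has SI base units: 1 / s

Checking each option against 1 / s:
  A. Hz/s: ✗ does not match
  B. 1/m: ✗ does not match
  C. s: ✗ does not match
  D. m/s: ✗ does not match
  E. 1/s: ✓ matches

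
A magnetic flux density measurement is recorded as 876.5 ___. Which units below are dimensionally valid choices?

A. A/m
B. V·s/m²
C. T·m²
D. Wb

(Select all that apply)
B

magnetic flux density has SI base units: kg / (A * s^2)

Checking each option against kg / (A * s^2):
  A. A/m: ✗ does not match
  B. V·s/m²: ✓ matches
  C. T·m²: ✗ does not match
  D. Wb: ✗ does not match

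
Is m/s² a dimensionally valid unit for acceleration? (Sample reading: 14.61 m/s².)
Yes

acceleration has SI base units: m / s^2
m/s² reduces to the same SI base units, so it is a valid unit for acceleration.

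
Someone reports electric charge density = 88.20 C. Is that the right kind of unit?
No

electric charge density has SI base units: A * s / m^3
C does NOT reduce to A * s / m^3; a valid unit for electric charge density would be e.g. C/m³.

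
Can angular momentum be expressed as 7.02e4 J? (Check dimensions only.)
No

angular momentum has SI base units: kg * m^2 / s
J does NOT reduce to kg * m^2 / s; a valid unit for angular momentum would be e.g. kg·m²/s.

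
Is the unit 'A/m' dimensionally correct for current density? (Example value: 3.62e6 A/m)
No

current density has SI base units: A / m^2
A/m does NOT reduce to A / m^2; a valid unit for current density would be e.g. A/m².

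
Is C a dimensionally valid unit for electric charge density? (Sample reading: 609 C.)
No

electric charge density has SI base units: A * s / m^3
C does NOT reduce to A * s / m^3; a valid unit for electric charge density would be e.g. C/m³.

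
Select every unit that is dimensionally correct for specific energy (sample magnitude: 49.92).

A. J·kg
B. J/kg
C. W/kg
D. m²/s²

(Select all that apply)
B, D

specific energy has SI base units: m^2 / s^2

Checking each option against m^2 / s^2:
  A. J·kg: ✗ does not match
  B. J/kg: ✓ matches
  C. W/kg: ✗ does not match
  D. m²/s²: ✓ matches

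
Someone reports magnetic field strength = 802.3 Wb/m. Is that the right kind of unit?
No

magnetic field strength has SI base units: A / m
Wb/m does NOT reduce to A / m; a valid unit for magnetic field strength would be e.g. A/m.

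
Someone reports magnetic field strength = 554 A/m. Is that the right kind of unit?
Yes

magnetic field strength has SI base units: A / m
A/m reduces to the same SI base units, so it is a valid unit for magnetic field strength.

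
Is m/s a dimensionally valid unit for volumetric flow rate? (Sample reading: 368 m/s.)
No

volumetric flow rate has SI base units: m^3 / s
m/s does NOT reduce to m^3 / s; a valid unit for volumetric flow rate would be e.g. m³/s.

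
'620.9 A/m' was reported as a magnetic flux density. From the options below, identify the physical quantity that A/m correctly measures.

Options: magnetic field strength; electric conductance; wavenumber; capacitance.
magnetic field strength

magnetic flux density should have units dimensionally equivalent to kg / (A * s^2) (e.g. T).
The given unit 'A/m' reduces to A / m. Of the listed options, that is the dimensionality of magnetic field strength.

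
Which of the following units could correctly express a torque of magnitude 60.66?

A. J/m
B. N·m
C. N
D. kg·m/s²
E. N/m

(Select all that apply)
B

torque has SI base units: kg * m^2 / s^2

Checking each option against kg * m^2 / s^2:
  A. J/m: ✗ does not match
  B. N·m: ✓ matches
  C. N: ✗ does not match
  D. kg·m/s²: ✗ does not match
  E. N/m: ✗ does not match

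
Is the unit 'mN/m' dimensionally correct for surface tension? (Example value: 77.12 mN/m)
Yes

surface tension has SI base units: kg / s^2
mN/m reduces to the same SI base units, so it is a valid unit for surface tension.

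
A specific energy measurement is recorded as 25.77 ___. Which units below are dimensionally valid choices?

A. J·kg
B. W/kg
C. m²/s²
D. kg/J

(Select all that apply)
C

specific energy has SI base units: m^2 / s^2

Checking each option against m^2 / s^2:
  A. J·kg: ✗ does not match
  B. W/kg: ✗ does not match
  C. m²/s²: ✓ matches
  D. kg/J: ✗ does not match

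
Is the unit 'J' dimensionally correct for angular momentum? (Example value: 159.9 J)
No

angular momentum has SI base units: kg * m^2 / s
J does NOT reduce to kg * m^2 / s; a valid unit for angular momentum would be e.g. kg·m²/s.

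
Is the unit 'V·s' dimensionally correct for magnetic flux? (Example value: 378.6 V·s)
Yes

magnetic flux has SI base units: kg * m^2 / (A * s^2)
V·s reduces to the same SI base units, so it is a valid unit for magnetic flux.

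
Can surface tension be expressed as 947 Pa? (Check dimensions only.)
No

surface tension has SI base units: kg / s^2
Pa does NOT reduce to kg / s^2; a valid unit for surface tension would be e.g. N/m.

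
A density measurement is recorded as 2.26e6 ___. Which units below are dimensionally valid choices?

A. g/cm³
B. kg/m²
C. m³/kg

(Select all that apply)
A

density has SI base units: kg / m^3

Checking each option against kg / m^3:
  A. g/cm³: ✓ matches
  B. kg/m²: ✗ does not match
  C. m³/kg: ✗ does not match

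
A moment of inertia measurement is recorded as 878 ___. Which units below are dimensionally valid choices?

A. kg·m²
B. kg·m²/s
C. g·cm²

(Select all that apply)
A, C

moment of inertia has SI base units: kg * m^2

Checking each option against kg * m^2:
  A. kg·m²: ✓ matches
  B. kg·m²/s: ✗ does not match
  C. g·cm²: ✓ matches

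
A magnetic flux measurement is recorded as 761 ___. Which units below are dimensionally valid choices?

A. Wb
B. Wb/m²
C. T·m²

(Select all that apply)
A, C

magnetic flux has SI base units: kg * m^2 / (A * s^2)

Checking each option against kg * m^2 / (A * s^2):
  A. Wb: ✓ matches
  B. Wb/m²: ✗ does not match
  C. T·m²: ✓ matches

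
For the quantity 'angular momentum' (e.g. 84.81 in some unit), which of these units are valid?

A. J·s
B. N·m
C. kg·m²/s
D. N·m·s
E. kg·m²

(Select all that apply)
A, C, D

angular momentum has SI base units: kg * m^2 / s

Checking each option against kg * m^2 / s:
  A. J·s: ✓ matches
  B. N·m: ✗ does not match
  C. kg·m²/s: ✓ matches
  D. N·m·s: ✓ matches
  E. kg·m²: ✗ does not match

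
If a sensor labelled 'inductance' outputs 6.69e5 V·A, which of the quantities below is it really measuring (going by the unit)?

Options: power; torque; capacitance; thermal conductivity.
power

inductance should have units dimensionally equivalent to kg * m^2 / (A^2 * s^2) (e.g. H).
The given unit 'V·A' reduces to kg * m^2 / s^3. Of the listed options, that is the dimensionality of power.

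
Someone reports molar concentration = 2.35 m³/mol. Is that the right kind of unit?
No

molar concentration has SI base units: mol / m^3
m³/mol does NOT reduce to mol / m^3; a valid unit for molar concentration would be e.g. mol/m³.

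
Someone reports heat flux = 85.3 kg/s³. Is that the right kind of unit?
Yes

heat flux has SI base units: kg / s^3
kg/s³ reduces to the same SI base units, so it is a valid unit for heat flux.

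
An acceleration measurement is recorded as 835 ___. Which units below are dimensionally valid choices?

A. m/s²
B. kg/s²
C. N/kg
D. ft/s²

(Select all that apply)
A, C, D

acceleration has SI base units: m / s^2

Checking each option against m / s^2:
  A. m/s²: ✓ matches
  B. kg/s²: ✗ does not match
  C. N/kg: ✓ matches
  D. ft/s²: ✓ matches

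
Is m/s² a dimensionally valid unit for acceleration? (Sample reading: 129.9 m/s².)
Yes

acceleration has SI base units: m / s^2
m/s² reduces to the same SI base units, so it is a valid unit for acceleration.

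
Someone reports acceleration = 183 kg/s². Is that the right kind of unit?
No

acceleration has SI base units: m / s^2
kg/s² does NOT reduce to m / s^2; a valid unit for acceleration would be e.g. m/s².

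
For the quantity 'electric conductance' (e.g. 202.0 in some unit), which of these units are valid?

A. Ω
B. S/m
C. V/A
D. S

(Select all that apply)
D

electric conductance has SI base units: A^2 * s^3 / (kg * m^2)

Checking each option against A^2 * s^3 / (kg * m^2):
  A. Ω: ✗ does not match
  B. S/m: ✗ does not match
  C. V/A: ✗ does not match
  D. S: ✓ matches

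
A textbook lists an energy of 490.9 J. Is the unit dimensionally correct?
Yes

energy has SI base units: kg * m^2 / s^2
J reduces to the same SI base units, so it is a valid unit for energy.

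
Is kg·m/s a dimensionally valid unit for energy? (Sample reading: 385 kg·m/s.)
No

energy has SI base units: kg * m^2 / s^2
kg·m/s does NOT reduce to kg * m^2 / s^2; a valid unit for energy would be e.g. J.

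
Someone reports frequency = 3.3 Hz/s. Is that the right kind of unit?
No

frequency has SI base units: 1 / s
Hz/s does NOT reduce to 1 / s; a valid unit for frequency would be e.g. Hz.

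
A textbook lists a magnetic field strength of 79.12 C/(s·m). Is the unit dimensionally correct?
Yes

magnetic field strength has SI base units: A / m
C/(s·m) reduces to the same SI base units, so it is a valid unit for magnetic field strength.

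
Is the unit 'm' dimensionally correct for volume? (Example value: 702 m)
No

volume has SI base units: m^3
m does NOT reduce to m^3; a valid unit for volume would be e.g. m³.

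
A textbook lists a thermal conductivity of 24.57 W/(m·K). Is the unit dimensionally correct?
Yes

thermal conductivity has SI base units: kg * m / (s^3 * K)
W/(m·K) reduces to the same SI base units, so it is a valid unit for thermal conductivity.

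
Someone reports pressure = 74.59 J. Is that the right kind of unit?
No

pressure has SI base units: kg / (m * s^2)
J does NOT reduce to kg / (m * s^2); a valid unit for pressure would be e.g. Pa.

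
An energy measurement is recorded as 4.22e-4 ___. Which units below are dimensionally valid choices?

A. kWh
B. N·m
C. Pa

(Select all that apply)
A, B

energy has SI base units: kg * m^2 / s^2

Checking each option against kg * m^2 / s^2:
  A. kWh: ✓ matches
  B. N·m: ✓ matches
  C. Pa: ✗ does not match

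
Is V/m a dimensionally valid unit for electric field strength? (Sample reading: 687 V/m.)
Yes

electric field strength has SI base units: kg * m / (A * s^3)
V/m reduces to the same SI base units, so it is a valid unit for electric field strength.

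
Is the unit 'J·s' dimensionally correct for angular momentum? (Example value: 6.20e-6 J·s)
Yes

angular momentum has SI base units: kg * m^2 / s
J·s reduces to the same SI base units, so it is a valid unit for angular momentum.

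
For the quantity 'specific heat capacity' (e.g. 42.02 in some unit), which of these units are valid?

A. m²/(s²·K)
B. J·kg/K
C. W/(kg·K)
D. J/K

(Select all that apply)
A

specific heat capacity has SI base units: m^2 / (s^2 * K)

Checking each option against m^2 / (s^2 * K):
  A. m²/(s²·K): ✓ matches
  B. J·kg/K: ✗ does not match
  C. W/(kg·K): ✗ does not match
  D. J/K: ✗ does not match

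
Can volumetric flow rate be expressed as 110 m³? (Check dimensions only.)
No

volumetric flow rate has SI base units: m^3 / s
m³ does NOT reduce to m^3 / s; a valid unit for volumetric flow rate would be e.g. m³/s.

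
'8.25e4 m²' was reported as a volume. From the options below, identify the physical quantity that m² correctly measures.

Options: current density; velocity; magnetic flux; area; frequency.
area

volume should have units dimensionally equivalent to m^3 (e.g. m³).
The given unit 'm²' reduces to m^2. Of the listed options, that is the dimensionality of area.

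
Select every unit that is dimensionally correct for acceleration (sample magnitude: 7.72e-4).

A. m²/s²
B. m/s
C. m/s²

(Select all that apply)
C

acceleration has SI base units: m / s^2

Checking each option against m / s^2:
  A. m²/s²: ✗ does not match
  B. m/s: ✗ does not match
  C. m/s²: ✓ matches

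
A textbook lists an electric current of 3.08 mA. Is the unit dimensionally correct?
Yes

electric current has SI base units: A
mA reduces to the same SI base units, so it is a valid unit for electric current.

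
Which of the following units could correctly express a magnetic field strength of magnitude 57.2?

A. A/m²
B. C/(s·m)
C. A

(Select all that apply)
B

magnetic field strength has SI base units: A / m

Checking each option against A / m:
  A. A/m²: ✗ does not match
  B. C/(s·m): ✓ matches
  C. A: ✗ does not match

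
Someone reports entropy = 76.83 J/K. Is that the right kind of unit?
Yes

entropy has SI base units: kg * m^2 / (s^2 * K)
J/K reduces to the same SI base units, so it is a valid unit for entropy.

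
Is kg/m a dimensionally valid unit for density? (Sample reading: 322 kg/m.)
No

density has SI base units: kg / m^3
kg/m does NOT reduce to kg / m^3; a valid unit for density would be e.g. kg/m³.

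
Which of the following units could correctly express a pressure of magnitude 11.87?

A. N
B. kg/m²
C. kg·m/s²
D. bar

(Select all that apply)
D

pressure has SI base units: kg / (m * s^2)

Checking each option against kg / (m * s^2):
  A. N: ✗ does not match
  B. kg/m²: ✗ does not match
  C. kg·m/s²: ✗ does not match
  D. bar: ✓ matches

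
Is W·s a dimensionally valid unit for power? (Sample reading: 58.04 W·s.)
No

power has SI base units: kg * m^2 / s^3
W·s does NOT reduce to kg * m^2 / s^3; a valid unit for power would be e.g. W.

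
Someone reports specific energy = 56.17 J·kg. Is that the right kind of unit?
No

specific energy has SI base units: m^2 / s^2
J·kg does NOT reduce to m^2 / s^2; a valid unit for specific energy would be e.g. J/kg.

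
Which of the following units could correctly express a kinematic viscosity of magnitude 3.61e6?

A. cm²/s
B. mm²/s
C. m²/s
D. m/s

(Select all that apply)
A, B, C

kinematic viscosity has SI base units: m^2 / s

Checking each option against m^2 / s:
  A. cm²/s: ✓ matches
  B. mm²/s: ✓ matches
  C. m²/s: ✓ matches
  D. m/s: ✗ does not match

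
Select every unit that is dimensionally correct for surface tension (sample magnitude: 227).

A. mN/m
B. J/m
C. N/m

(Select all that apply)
A, C

surface tension has SI base units: kg / s^2

Checking each option against kg / s^2:
  A. mN/m: ✓ matches
  B. J/m: ✗ does not match
  C. N/m: ✓ matches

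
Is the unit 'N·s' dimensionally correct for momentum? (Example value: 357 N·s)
Yes

momentum has SI base units: kg * m / s
N·s reduces to the same SI base units, so it is a valid unit for momentum.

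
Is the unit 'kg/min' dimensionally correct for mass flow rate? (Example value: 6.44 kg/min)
Yes

mass flow rate has SI base units: kg / s
kg/min reduces to the same SI base units, so it is a valid unit for mass flow rate.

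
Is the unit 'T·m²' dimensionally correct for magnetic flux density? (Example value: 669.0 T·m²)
No

magnetic flux density has SI base units: kg / (A * s^2)
T·m² does NOT reduce to kg / (A * s^2); a valid unit for magnetic flux density would be e.g. T.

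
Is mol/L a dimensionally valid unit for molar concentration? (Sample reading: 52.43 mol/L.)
Yes

molar concentration has SI base units: mol / m^3
mol/L reduces to the same SI base units, so it is a valid unit for molar concentration.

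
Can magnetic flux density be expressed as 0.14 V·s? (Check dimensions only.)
No

magnetic flux density has SI base units: kg / (A * s^2)
V·s does NOT reduce to kg / (A * s^2); a valid unit for magnetic flux density would be e.g. T.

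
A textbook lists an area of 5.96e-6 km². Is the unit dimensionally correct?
Yes

area has SI base units: m^2
km² reduces to the same SI base units, so it is a valid unit for area.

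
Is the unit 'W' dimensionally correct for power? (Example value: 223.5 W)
Yes

power has SI base units: kg * m^2 / s^3
W reduces to the same SI base units, so it is a valid unit for power.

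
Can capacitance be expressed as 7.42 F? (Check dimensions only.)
Yes

capacitance has SI base units: A^2 * s^4 / (kg * m^2)
F reduces to the same SI base units, so it is a valid unit for capacitance.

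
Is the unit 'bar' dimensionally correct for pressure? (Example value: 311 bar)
Yes

pressure has SI base units: kg / (m * s^2)
bar reduces to the same SI base units, so it is a valid unit for pressure.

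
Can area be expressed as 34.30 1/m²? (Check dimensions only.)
No

area has SI base units: m^2
1/m² does NOT reduce to m^2; a valid unit for area would be e.g. m².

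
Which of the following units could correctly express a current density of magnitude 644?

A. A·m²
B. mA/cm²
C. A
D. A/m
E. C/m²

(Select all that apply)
B

current density has SI base units: A / m^2

Checking each option against A / m^2:
  A. A·m²: ✗ does not match
  B. mA/cm²: ✓ matches
  C. A: ✗ does not match
  D. A/m: ✗ does not match
  E. C/m²: ✗ does not match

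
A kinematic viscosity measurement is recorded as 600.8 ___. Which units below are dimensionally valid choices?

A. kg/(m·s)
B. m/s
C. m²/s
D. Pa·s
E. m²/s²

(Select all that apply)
C

kinematic viscosity has SI base units: m^2 / s

Checking each option against m^2 / s:
  A. kg/(m·s): ✗ does not match
  B. m/s: ✗ does not match
  C. m²/s: ✓ matches
  D. Pa·s: ✗ does not match
  E. m²/s²: ✗ does not match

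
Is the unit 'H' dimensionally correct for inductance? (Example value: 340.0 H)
Yes

inductance has SI base units: kg * m^2 / (A^2 * s^2)
H reduces to the same SI base units, so it is a valid unit for inductance.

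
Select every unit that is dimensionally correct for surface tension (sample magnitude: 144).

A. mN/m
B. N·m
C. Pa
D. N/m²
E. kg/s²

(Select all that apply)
A, E

surface tension has SI base units: kg / s^2

Checking each option against kg / s^2:
  A. mN/m: ✓ matches
  B. N·m: ✗ does not match
  C. Pa: ✗ does not match
  D. N/m²: ✗ does not match
  E. kg/s²: ✓ matches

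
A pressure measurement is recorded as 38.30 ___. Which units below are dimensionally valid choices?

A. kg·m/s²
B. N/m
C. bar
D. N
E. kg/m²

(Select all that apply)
C

pressure has SI base units: kg / (m * s^2)

Checking each option against kg / (m * s^2):
  A. kg·m/s²: ✗ does not match
  B. N/m: ✗ does not match
  C. bar: ✓ matches
  D. N: ✗ does not match
  E. kg/m²: ✗ does not match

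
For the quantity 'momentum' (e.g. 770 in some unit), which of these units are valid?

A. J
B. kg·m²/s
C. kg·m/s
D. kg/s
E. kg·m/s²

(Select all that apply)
C

momentum has SI base units: kg * m / s

Checking each option against kg * m / s:
  A. J: ✗ does not match
  B. kg·m²/s: ✗ does not match
  C. kg·m/s: ✓ matches
  D. kg/s: ✗ does not match
  E. kg·m/s²: ✗ does not match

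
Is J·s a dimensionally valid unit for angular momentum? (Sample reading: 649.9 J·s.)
Yes

angular momentum has SI base units: kg * m^2 / s
J·s reduces to the same SI base units, so it is a valid unit for angular momentum.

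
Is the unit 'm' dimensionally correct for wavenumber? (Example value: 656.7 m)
No

wavenumber has SI base units: 1 / m
m does NOT reduce to 1 / m; a valid unit for wavenumber would be e.g. 1/m.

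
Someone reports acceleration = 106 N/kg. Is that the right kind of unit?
Yes

acceleration has SI base units: m / s^2
N/kg reduces to the same SI base units, so it is a valid unit for acceleration.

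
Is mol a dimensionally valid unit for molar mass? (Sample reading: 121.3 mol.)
No

molar mass has SI base units: kg / mol
mol does NOT reduce to kg / mol; a valid unit for molar mass would be e.g. kg/mol.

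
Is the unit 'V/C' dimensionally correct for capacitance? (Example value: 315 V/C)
No

capacitance has SI base units: A^2 * s^4 / (kg * m^2)
V/C does NOT reduce to A^2 * s^4 / (kg * m^2); a valid unit for capacitance would be e.g. F.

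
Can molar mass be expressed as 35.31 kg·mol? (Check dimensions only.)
No

molar mass has SI base units: kg / mol
kg·mol does NOT reduce to kg / mol; a valid unit for molar mass would be e.g. kg/mol.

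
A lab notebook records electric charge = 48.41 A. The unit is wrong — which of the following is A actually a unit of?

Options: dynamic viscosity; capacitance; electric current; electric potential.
electric current

electric charge should have units dimensionally equivalent to A * s (e.g. C).
The given unit 'A' reduces to A. Of the listed options, that is the dimensionality of electric current.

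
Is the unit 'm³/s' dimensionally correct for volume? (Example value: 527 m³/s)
No

volume has SI base units: m^3
m³/s does NOT reduce to m^3; a valid unit for volume would be e.g. m³.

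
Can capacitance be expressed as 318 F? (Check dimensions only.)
Yes

capacitance has SI base units: A^2 * s^4 / (kg * m^2)
F reduces to the same SI base units, so it is a valid unit for capacitance.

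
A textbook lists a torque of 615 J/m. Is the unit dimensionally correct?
No

torque has SI base units: kg * m^2 / s^2
J/m does NOT reduce to kg * m^2 / s^2; a valid unit for torque would be e.g. N·m.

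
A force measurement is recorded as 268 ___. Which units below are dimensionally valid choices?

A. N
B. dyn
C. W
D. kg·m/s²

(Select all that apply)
A, B, D

force has SI base units: kg * m / s^2

Checking each option against kg * m / s^2:
  A. N: ✓ matches
  B. dyn: ✓ matches
  C. W: ✗ does not match
  D. kg·m/s²: ✓ matches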